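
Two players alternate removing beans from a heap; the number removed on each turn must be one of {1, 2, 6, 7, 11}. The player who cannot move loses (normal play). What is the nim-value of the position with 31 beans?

G(0) = 0
G(1) = mex{0} = 1
G(2) = mex{1,0} = 2
G(3) = mex{2,1} = 0
G(4) = mex{0,2} = 1
G(5) = mex{1,0} = 2
G(6) = mex{2,1,0} = 3
G(7) = mex{3,2,1,0} = 4
G(8) = mex{4,3,2,1} = 0
G(9) = mex{0,4,0,2} = 1
G(10) = mex{1,0,1,0} = 2
G(11) = mex{2,1,2,1,0} = 3
G(12) = mex{3,2,3,2,1} = 0
G(13) = mex{0,3,4,3,2} = 1
G(14) = mex{1,0,0,4,0} = 2
G(15) = mex{2,1,1,0,1} = 3
G(16) = mex{3,2,2,1,2} = 0
G(17) = mex{0,3,3,2,3} = 1
G(18) = mex{1,0,0,3,4} = 2
G(19) = mex{2,1,1,0,0} = 3
G(20) = mex{3,2,2,1,1} = 0
G(21) = mex{0,3,3,2,2} = 1
G(22) = mex{1,0,0,3,3} = 2
G(23) = mex{2,1,1,0,0} = 3
G(24) = mex{3,2,2,1,1} = 0
G(25) = mex{0,3,3,2,2} = 1
G(26) = mex{1,0,0,3,3} = 2
G(27) = mex{2,1,1,0,0} = 3
G(28) = mex{3,2,2,1,1} = 0
G(29) = mex{0,3,3,2,2} = 1
G(30) = mex{1,0,0,3,3} = 2
G(31) = mex{2,1,1,0,0} = 3

3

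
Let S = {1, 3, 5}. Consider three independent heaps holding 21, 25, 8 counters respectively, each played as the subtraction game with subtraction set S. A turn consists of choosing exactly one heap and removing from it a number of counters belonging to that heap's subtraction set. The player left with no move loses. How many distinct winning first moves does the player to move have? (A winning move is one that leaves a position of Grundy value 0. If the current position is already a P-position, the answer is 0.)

All heaps use S = {1, 3, 5}:
n :  0  1  2  3  4  5  6  7  8  9 10 11 12 13 14 15 16 17 18 19 20 21 22 23 24 25
G :  0  1  0  1  0  1  0  1  0  1  0  1  0  1  0  1  0  1  0  1  0  1  0  1  0  1
Heap A: G(21) = 1.
Heap B: G(25) = 1.
Heap C: G(8) = 0.
Combined Grundy value = 1 ⊕ 1 ⊕ 0 = 0.
A winning move leaves total XOR = 0, i.e. changes one component's Grundy value g to g ⊕ X where X is the current total.
Heap A: target g' = 1⊕0 = 1, but every legal move changes the Grundy value (mex property), so 0 moves.
Heap B: target g' = 1⊕0 = 1, but every legal move changes the Grundy value (mex property), so 0 moves.
Heap C: target g' = 0⊕0 = 0, but every legal move changes the Grundy value (mex property), so 0 moves.

0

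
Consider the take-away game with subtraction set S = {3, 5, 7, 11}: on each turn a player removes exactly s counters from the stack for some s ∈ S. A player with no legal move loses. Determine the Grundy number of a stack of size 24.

0

n :  0  1  2  3  4  5  6  7  8  9 10 11 12 13 14 15 16 17 18 19 20 21 22 23 24
G :  0  0  0  1  1  1  2  2  2  3  0  3  4  1  0  3  0  1  0  1  0  1  0  1  0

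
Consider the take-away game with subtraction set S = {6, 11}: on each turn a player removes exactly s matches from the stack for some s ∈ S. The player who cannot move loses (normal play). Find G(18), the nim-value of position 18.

0

n :  0  1  2  3  4  5  6  7  8  9 10 11 12 13 14 15 16 17 18
G :  0  0  0  0  0  0  1  1  1  1  1  1  2  2  2  2  2  0  0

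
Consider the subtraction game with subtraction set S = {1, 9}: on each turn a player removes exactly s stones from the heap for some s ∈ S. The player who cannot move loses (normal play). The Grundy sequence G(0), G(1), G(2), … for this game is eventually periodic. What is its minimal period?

2

n :  0  1  2  3  4  5  6  7  8  9 10 11 12 13 14
G :  0  1  0  1  0  1  0  1  0  1  0  1  0  1  0
G(n+2) = G(n) holds for n = 0,…,8 (a full window of length max(S) = 9), so the sequence is purely periodic with period 2.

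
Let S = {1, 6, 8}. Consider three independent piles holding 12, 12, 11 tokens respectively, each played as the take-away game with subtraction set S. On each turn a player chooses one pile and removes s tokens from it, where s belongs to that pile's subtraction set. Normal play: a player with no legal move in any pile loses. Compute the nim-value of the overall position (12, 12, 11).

All piles use S = {1, 6, 8}:
G(0) = 0
G(1) = mex{0} = 1
G(2) = mex{1} = 0
G(3) = mex{0} = 1
G(4) = mex{1} = 0
G(5) = mex{0} = 1
G(6) = mex{1,0} = 2
G(7) = mex{2,1} = 0
G(8) = mex{0,0,0} = 1
G(9) = mex{1,1,1} = 0
G(10) = mex{0,0,0} = 1
G(11) = mex{1,1,1} = 0
G(12) = mex{0,2,0} = 1
Pile A: G(12) = 1.
Pile B: G(12) = 1.
Pile C: G(11) = 0.
Combined Grundy value = 1 ⊕ 1 ⊕ 0 = 0.

0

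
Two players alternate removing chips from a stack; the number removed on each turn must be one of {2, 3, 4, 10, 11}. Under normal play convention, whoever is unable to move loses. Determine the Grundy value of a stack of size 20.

0

G(0) = 0
G(1) = mex{} = 0
G(2) = mex{0} = 1
G(3) = mex{0,0} = 1
G(4) = mex{1,0,0} = 2
G(5) = mex{1,1,0} = 2
G(6) = mex{2,1,1} = 0
G(7) = mex{2,2,1} = 0
G(8) = mex{0,2,2} = 1
G(9) = mex{0,0,2} = 1
G(10) = mex{1,0,0,0} = 2
G(11) = mex{1,1,0,0,0} = 2
G(12) = mex{2,1,1,1,0} = 3
G(13) = mex{2,2,1,1,1} = 0
G(14) = mex{3,2,2,2,1} = 0
G(15) = mex{0,3,2,2,2} = 1
G(16) = mex{0,0,3,0,2} = 1
G(17) = mex{1,0,0,0,0} = 2
G(18) = mex{1,1,0,1,0} = 2
G(19) = mex{2,1,1,1,1} = 0
G(20) = mex{2,2,1,2,1} = 0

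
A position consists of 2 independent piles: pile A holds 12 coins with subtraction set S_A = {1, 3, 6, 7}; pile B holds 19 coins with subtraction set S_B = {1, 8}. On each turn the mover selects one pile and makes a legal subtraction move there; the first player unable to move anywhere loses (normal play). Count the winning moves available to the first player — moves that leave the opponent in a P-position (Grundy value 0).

3

Pile A, S = {1, 3, 6, 7}:
n :  0  1  2  3  4  5  6  7  8  9 10 11 12
G :  0  1  0  1  0  1  2  3  2  3  2  3  0
G_A(12) = 0.
Pile B, S = {1, 8}:
n :  0  1  2  3  4  5  6  7  8  9 10 11 12 13 14 15 16 17 18 19
G :  0  1  0  1  0  1  0  1  2  0  1  0  1  0  1  0  1  2  0  1
G_B(19) = 1.
Combined Grundy value = 0 ⊕ 1 = 1.
A winning move leaves total XOR = 0, i.e. changes one component's Grundy value g to g ⊕ X where X is the current total.
Pile A: need g' = 0⊕1 = 1. Options: 12−1→G=3, 12−3→G=3, 12−6→G=2, 12−7→G=1. Hits: 1.
Pile B: need g' = 1⊕1 = 0. Options: 19−1→G=0, 19−8→G=0. Hits: 2.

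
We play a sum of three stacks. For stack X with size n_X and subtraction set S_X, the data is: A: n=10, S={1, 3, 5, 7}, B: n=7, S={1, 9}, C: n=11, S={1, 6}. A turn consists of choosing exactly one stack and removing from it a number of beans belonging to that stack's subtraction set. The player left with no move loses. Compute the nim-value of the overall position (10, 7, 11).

Stack A, S = {1, 3, 5, 7}:
G(0) = 0
G(1) = mex{0} = 1
G(2) = mex{1} = 0
G(3) = mex{0,0} = 1
G(4) = mex{1,1} = 0
G(5) = mex{0,0,0} = 1
G(6) = mex{1,1,1} = 0
G(7) = mex{0,0,0,0} = 1
G(8) = mex{1,1,1,1} = 0
G(9) = mex{0,0,0,0} = 1
G(10) = mex{1,1,1,1} = 0
G_A(10) = 0.
Stack B, S = {1, 9}:
n : 0 1 2 3 4 5 6 7
G : 0 1 0 1 0 1 0 1
G_B(7) = 1.
Stack C, S = {1, 6}:
n :  0  1  2  3  4  5  6  7  8  9 10 11
G :  0  1  0  1  0  1  2  0  1  0  1  0
G_C(11) = 0.
Combined Grundy value = 0 ⊕ 1 ⊕ 0 = 1.

1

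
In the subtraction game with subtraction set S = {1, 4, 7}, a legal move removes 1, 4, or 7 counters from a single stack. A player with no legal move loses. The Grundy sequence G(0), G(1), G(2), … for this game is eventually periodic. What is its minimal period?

8

n :  0  1  2  3  4  5  6  7  8  9 10 11 12 13 14 15 16 17
G :  0  1  0  1  2  0  1  2  0  1  0  1  2  0  1  2  0  1
G(n+8) = G(n) holds for n = 0,…,6 (a full window of length max(S) = 7), so the sequence is purely periodic with period 8.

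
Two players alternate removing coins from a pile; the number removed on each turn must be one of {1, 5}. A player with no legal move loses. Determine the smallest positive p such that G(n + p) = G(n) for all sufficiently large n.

2

G(0) = 0
G(1) = mex{0} = 1
G(2) = mex{1} = 0
G(3) = mex{0} = 1
G(4) = mex{1} = 0
G(5) = mex{0,0} = 1
G(6) = mex{1,1} = 0
G(7) = mex{0,0} = 1
G(8) = mex{1,1} = 0
G(9) = mex{0,0} = 1
G(10) = mex{1,1} = 0
G(11) = mex{0,0} = 1
G(12) = mex{1,1} = 0
G(13) = mex{0,0} = 1
G(14) = mex{1,1} = 0
G(n+2) = G(n) holds for n = 0,…,4 (a full window of length max(S) = 5), so the sequence is purely periodic with period 2.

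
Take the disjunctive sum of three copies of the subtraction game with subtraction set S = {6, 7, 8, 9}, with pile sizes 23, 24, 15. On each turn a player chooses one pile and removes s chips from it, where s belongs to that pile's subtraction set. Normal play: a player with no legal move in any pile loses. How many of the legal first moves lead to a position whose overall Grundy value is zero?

0

All piles use S = {6, 7, 8, 9}:
n :  0  1  2  3  4  5  6  7  8  9 10 11 12 13 14 15 16 17 18 19 20 21 22 23 24
G :  0  0  0  0  0  0  1  1  1  1  1  1  2  2  2  0  0  0  0  0  0  1  1  1  1
Pile A: G(23) = 1.
Pile B: G(24) = 1.
Pile C: G(15) = 0.
Combined Grundy value = 1 ⊕ 1 ⊕ 0 = 0.
A winning move leaves total XOR = 0, i.e. changes one component's Grundy value g to g ⊕ X where X is the current total.
Pile A: target g' = 1⊕0 = 1, but every legal move changes the Grundy value (mex property), so 0 moves.
Pile B: target g' = 1⊕0 = 1, but every legal move changes the Grundy value (mex property), so 0 moves.
Pile C: target g' = 0⊕0 = 0, but every legal move changes the Grundy value (mex property), so 0 moves.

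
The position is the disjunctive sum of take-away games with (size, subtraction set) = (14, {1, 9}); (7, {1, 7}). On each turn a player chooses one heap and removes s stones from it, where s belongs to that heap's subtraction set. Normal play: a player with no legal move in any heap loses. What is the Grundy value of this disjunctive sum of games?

Heap A, S = {1, 9}:
n :  0  1  2  3  4  5  6  7  8  9 10 11 12 13 14
G :  0  1  0  1  0  1  0  1  0  1  0  1  0  1  0
G_A(14) = 0.
Heap B, S = {1, 7}:
n : 0 1 2 3 4 5 6 7
G : 0 1 0 1 0 1 0 1
G_B(7) = 1.
Combined Grundy value = 0 ⊕ 1 = 1.

1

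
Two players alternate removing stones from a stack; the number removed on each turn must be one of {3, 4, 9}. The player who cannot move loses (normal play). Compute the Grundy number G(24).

n :  0  1  2  3  4  5  6  7  8  9 10 11 12 13 14 15 16 17 18 19 20 21 22 23 24
G :  0  0  0  1  1  1  2  0  0  3  1  1  2  0  0  0  1  1  1  2  0  0  3  1  1

1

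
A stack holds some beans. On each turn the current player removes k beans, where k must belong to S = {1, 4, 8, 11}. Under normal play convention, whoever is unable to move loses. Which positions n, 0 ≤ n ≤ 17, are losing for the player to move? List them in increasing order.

n :  0  1  2  3  4  5  6  7  8  9 10 11 12 13 14 15 16 17
G :  0  1  0  1  2  0  1  0  1  2  3  2  0  1  0  1  2  0
P-positions are exactly the n with G(n) = 0.

0, 2, 5, 7, 12, 14, 17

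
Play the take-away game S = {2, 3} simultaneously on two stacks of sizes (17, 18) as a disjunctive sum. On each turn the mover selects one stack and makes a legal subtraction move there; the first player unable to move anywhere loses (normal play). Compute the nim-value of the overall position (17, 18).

0

All stacks use S = {2, 3}:
G(0) = 0
G(1) = mex{} = 0
G(2) = mex{0} = 1
G(3) = mex{0,0} = 1
G(4) = mex{1,0} = 2
G(5) = mex{1,1} = 0
G(6) = mex{2,1} = 0
G(7) = mex{0,2} = 1
G(8) = mex{0,0} = 1
G(9) = mex{1,0} = 2
G(10) = mex{1,1} = 0
G(11) = mex{2,1} = 0
G(12) = mex{0,2} = 1
G(13) = mex{0,0} = 1
G(14) = mex{1,0} = 2
G(15) = mex{1,1} = 0
G(16) = mex{2,1} = 0
G(17) = mex{0,2} = 1
G(18) = mex{0,0} = 1
Stack A: G(17) = 1.
Stack B: G(18) = 1.
Combined Grundy value = 1 ⊕ 1 = 0.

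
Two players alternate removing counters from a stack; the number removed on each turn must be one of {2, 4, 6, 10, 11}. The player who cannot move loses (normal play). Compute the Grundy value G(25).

G(0) = 0
G(1) = mex{} = 0
G(2) = mex{0} = 1
G(3) = mex{0} = 1
G(4) = mex{1,0} = 2
G(5) = mex{1,0} = 2
G(6) = mex{2,1,0} = 3
G(7) = mex{2,1,0} = 3
G(8) = mex{3,2,1} = 0
G(9) = mex{3,2,1} = 0
G(10) = mex{0,3,2,0} = 1
G(11) = mex{0,3,2,0,0} = 1
G(12) = mex{1,0,3,1,0} = 2
G(13) = mex{1,0,3,1,1} = 2
G(14) = mex{2,1,0,2,1} = 3
G(15) = mex{2,1,0,2,2} = 3
G(16) = mex{3,2,1,3,2} = 0
G(17) = mex{3,2,1,3,3} = 0
G(18) = mex{0,3,2,0,3} = 1
G(19) = mex{0,3,2,0,0} = 1
G(20) = mex{1,0,3,1,0} = 2
G(21) = mex{1,0,3,1,1} = 2
G(22) = mex{2,1,0,2,1} = 3
G(23) = mex{2,1,0,2,2} = 3
G(24) = mex{3,2,1,3,2} = 0
G(25) = mex{3,2,1,3,3} = 0

0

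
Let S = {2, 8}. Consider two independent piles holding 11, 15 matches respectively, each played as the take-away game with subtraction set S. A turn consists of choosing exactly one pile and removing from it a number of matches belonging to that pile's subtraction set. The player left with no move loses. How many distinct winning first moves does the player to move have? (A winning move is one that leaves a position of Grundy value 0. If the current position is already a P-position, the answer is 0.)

0

All piles use S = {2, 8}:
n :  0  1  2  3  4  5  6  7  8  9 10 11 12 13 14 15
G :  0  0  1  1  0  0  1  1  2  2  0  0  1  1  0  0
Pile A: G(11) = 0.
Pile B: G(15) = 0.
Combined Grundy value = 0 ⊕ 0 = 0.
A winning move leaves total XOR = 0, i.e. changes one component's Grundy value g to g ⊕ X where X is the current total.
Pile A: target g' = 0⊕0 = 0, but every legal move changes the Grundy value (mex property), so 0 moves.
Pile B: target g' = 0⊕0 = 0, but every legal move changes the Grundy value (mex property), so 0 moves.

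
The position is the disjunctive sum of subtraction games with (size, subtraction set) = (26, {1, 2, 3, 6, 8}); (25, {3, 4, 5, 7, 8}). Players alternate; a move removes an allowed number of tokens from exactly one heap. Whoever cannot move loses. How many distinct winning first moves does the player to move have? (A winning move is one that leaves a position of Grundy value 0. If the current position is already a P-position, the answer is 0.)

Heap A, S = {1, 2, 3, 6, 8}:
n :  0  1  2  3  4  5  6  7  8  9 10 11 12 13 14 15 16 17 18 19 20 21 22 23 24 25 26
G :  0  1  2  3  0  1  2  3  4  0  1  2  3  0  1  2  3  4  0  1  2  3  0  1  2  3  4
G_A(26) = 4.
Heap B, S = {3, 4, 5, 7, 8}:
G(0) = 0
G(1) = mex{} = 0
G(2) = mex{} = 0
G(3) = mex{0} = 1
G(4) = mex{0,0} = 1
G(5) = mex{0,0,0} = 1
G(6) = mex{1,0,0} = 2
G(7) = mex{1,1,0,0} = 2
G(8) = mex{1,1,1,0,0} = 2
G(9) = mex{2,1,1,0,0} = 3
G(10) = mex{2,2,1,1,0} = 3
G(11) = mex{2,2,2,1,1} = 0
G(12) = mex{3,2,2,1,1} = 0
G(13) = mex{3,3,2,2,1} = 0
G(14) = mex{0,3,3,2,2} = 1
G(15) = mex{0,0,3,2,2} = 1
G(16) = mex{0,0,0,3,2} = 1
G(17) = mex{1,0,0,3,3} = 2
G(18) = mex{1,1,0,0,3} = 2
G(19) = mex{1,1,1,0,0} = 2
G(20) = mex{2,1,1,0,0} = 3
G(21) = mex{2,2,1,1,0} = 3
G(22) = mex{2,2,2,1,1} = 0
G(23) = mex{3,2,2,1,1} = 0
G(24) = mex{3,3,2,2,1} = 0
G(25) = mex{0,3,3,2,2} = 1
G_B(25) = 1.
Combined Grundy value = 4 ⊕ 1 = 5.
A winning move leaves total XOR = 0, i.e. changes one component's Grundy value g to g ⊕ X where X is the current total.
Heap A: need g' = 4⊕5 = 1. Options: 26−1→G=3, 26−2→G=2, 26−3→G=1, 26−6→G=2, 26−8→G=0. Hits: 1.
Heap B: need g' = 1⊕5 = 4. Options: 25−3→G=0, 25−4→G=3, 25−5→G=3, 25−7→G=2, 25−8→G=2. Hits: 0.

1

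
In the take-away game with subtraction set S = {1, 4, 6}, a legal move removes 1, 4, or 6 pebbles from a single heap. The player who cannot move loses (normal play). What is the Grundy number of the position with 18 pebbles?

1

n :  0  1  2  3  4  5  6  7  8  9 10 11 12 13 14 15 16 17 18
G :  0  1  0  1  2  0  1  0  1  2  0  1  0  1  2  0  1  0  1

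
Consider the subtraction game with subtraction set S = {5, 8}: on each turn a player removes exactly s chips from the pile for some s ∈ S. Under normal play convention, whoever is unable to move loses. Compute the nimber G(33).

1

n :  0  1  2  3  4  5  6  7  8  9 10 11 12 13 14 15 16 17 18 19 20 21 22 23 24 25 26 27 28 29 30 31 32 33
G :  0  0  0  0  0  1  1  1  1  1  2  2  2  0  0  0  0  0  1  1  1  1  1  2  2  2  0  0  0  0  0  1  1  1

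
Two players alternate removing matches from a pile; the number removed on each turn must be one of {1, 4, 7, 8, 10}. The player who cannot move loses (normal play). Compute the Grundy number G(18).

2

G(0) = 0
G(1) = mex{0} = 1
G(2) = mex{1} = 0
G(3) = mex{0} = 1
G(4) = mex{1,0} = 2
G(5) = mex{2,1} = 0
G(6) = mex{0,0} = 1
G(7) = mex{1,1,0} = 2
G(8) = mex{2,2,1,0} = 3
G(9) = mex{3,0,0,1} = 2
G(10) = mex{2,1,1,0,0} = 3
G(11) = mex{3,2,2,1,1} = 0
G(12) = mex{0,3,0,2,0} = 1
G(13) = mex{1,2,1,0,1} = 3
G(14) = mex{3,3,2,1,2} = 0
G(15) = mex{0,0,3,2,0} = 1
G(16) = mex{1,1,2,3,1} = 0
G(17) = mex{0,3,3,2,2} = 1
G(18) = mex{1,0,0,3,3} = 2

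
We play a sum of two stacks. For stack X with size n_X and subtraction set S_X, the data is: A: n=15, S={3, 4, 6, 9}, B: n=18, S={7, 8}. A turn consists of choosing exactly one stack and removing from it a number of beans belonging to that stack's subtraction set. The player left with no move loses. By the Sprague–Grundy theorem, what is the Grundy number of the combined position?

1

Stack A, S = {3, 4, 6, 9}:
n :  0  1  2  3  4  5  6  7  8  9 10 11 12 13 14 15
G :  0  0  0  1  1  1  2  2  2  3  3  3  0  0  0  1
G_A(15) = 1.
Stack B, S = {7, 8}:
n :  0  1  2  3  4  5  6  7  8  9 10 11 12 13 14 15 16 17 18
G :  0  0  0  0  0  0  0  1  1  1  1  1  1  1  2  0  0  0  0
G_B(18) = 0.
Combined Grundy value = 1 ⊕ 0 = 1.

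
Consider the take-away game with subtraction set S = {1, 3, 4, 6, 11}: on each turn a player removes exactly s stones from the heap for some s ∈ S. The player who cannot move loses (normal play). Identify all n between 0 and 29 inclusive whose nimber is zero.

0, 2, 7, 9, 14, 16, 21, 23, 28

n :  0  1  2  3  4  5  6  7  8  9 10 11 12 13 14 15 16 17 18 19 20 21 22 23 24 25 26 27 28 29
G :  0  1  0  1  2  3  2  0  1  0  1  2  3  2  0  1  0  1  2  3  2  0  1  0  1  2  3  2  0  1
P-positions are exactly the n with G(n) = 0.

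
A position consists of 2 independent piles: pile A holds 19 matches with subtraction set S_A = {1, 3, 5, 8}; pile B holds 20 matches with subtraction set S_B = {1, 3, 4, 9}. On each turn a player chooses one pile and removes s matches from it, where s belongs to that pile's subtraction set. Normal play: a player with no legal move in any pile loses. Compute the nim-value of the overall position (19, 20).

1

Pile A, S = {1, 3, 5, 8}:
G(0) = 0
G(1) = mex{0} = 1
G(2) = mex{1} = 0
G(3) = mex{0,0} = 1
G(4) = mex{1,1} = 0
G(5) = mex{0,0,0} = 1
G(6) = mex{1,1,1} = 0
G(7) = mex{0,0,0} = 1
G(8) = mex{1,1,1,0} = 2
G(9) = mex{2,0,0,1} = 3
G(10) = mex{3,1,1,0} = 2
G(11) = mex{2,2,0,1} = 3
G(12) = mex{3,3,1,0} = 2
G(13) = mex{2,2,2,1} = 0
G(14) = mex{0,3,3,0} = 1
G(15) = mex{1,2,2,1} = 0
G(16) = mex{0,0,3,2} = 1
G(17) = mex{1,1,2,3} = 0
G(18) = mex{0,0,0,2} = 1
G(19) = mex{1,1,1,3} = 0
G_A(19) = 0.
Pile B, S = {1, 3, 4, 9}:
n :  0  1  2  3  4  5  6  7  8  9 10 11 12 13 14 15 16 17 18 19 20
G :  0  1  0  1  2  3  2  0  1  4  3  2  0  1  0  1  2  3  2  0  1
G_B(20) = 1.
Combined Grundy value = 0 ⊕ 1 = 1.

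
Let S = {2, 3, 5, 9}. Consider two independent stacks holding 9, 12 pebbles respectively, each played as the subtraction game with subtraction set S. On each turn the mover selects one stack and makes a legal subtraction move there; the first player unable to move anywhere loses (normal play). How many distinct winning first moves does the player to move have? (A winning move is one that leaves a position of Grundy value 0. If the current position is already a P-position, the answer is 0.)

All stacks use S = {2, 3, 5, 9}:
G(0) = 0
G(1) = mex{} = 0
G(2) = mex{0} = 1
G(3) = mex{0,0} = 1
G(4) = mex{1,0} = 2
G(5) = mex{1,1,0} = 2
G(6) = mex{2,1,0} = 3
G(7) = mex{2,2,1} = 0
G(8) = mex{3,2,1} = 0
G(9) = mex{0,3,2,0} = 1
G(10) = mex{0,0,2,0} = 1
G(11) = mex{1,0,3,1} = 2
G(12) = mex{1,1,0,1} = 2
Stack A: G(9) = 1.
Stack B: G(12) = 2.
Combined Grundy value = 1 ⊕ 2 = 3.
A winning move leaves total XOR = 0, i.e. changes one component's Grundy value g to g ⊕ X where X is the current total.
Stack A: need g' = 1⊕3 = 2. Options: 9−2→G=0, 9−3→G=3, 9−5→G=2, 9−9→G=0. Hits: 1.
Stack B: need g' = 2⊕3 = 1. Options: 12−2→G=1, 12−3→G=1, 12−5→G=0, 12−9→G=1. Hits: 3.

4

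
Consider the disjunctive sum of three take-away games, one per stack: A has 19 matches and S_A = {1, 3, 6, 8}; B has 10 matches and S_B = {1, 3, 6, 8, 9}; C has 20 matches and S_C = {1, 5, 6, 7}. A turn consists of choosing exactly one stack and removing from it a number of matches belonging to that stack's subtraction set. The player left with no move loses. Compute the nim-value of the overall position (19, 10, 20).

Stack A, S = {1, 3, 6, 8}:
n :  0  1  2  3  4  5  6  7  8  9 10 11 12 13 14 15 16 17 18 19
G :  0  1  0  1  0  1  2  3  2  0  1  0  1  0  1  2  3  2  0  1
G_A(19) = 1.
Stack B, S = {1, 3, 6, 8, 9}:
G(0) = 0
G(1) = mex{0} = 1
G(2) = mex{1} = 0
G(3) = mex{0,0} = 1
G(4) = mex{1,1} = 0
G(5) = mex{0,0} = 1
G(6) = mex{1,1,0} = 2
G(7) = mex{2,0,1} = 3
G(8) = mex{3,1,0,0} = 2
G(9) = mex{2,2,1,1,0} = 3
G(10) = mex{3,3,0,0,1} = 2
G_B(10) = 2.
Stack C, S = {1, 5, 6, 7}:
n :  0  1  2  3  4  5  6  7  8  9 10 11 12 13 14 15 16 17 18 19 20
G :  0  1  0  1  0  1  2  3  2  3  2  3  0  1  0  1  0  1  2  3  2
G_C(20) = 2.
Combined Grundy value = 1 ⊕ 2 ⊕ 2 = 1.

1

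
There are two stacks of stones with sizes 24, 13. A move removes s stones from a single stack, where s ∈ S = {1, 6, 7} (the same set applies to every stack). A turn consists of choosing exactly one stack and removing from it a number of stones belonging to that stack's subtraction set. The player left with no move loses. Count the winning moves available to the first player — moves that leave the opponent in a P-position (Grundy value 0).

2

All stacks use S = {1, 6, 7}:
G(0) = 0
G(1) = mex{0} = 1
G(2) = mex{1} = 0
G(3) = mex{0} = 1
G(4) = mex{1} = 0
G(5) = mex{0} = 1
G(6) = mex{1,0} = 2
G(7) = mex{2,1,0} = 3
G(8) = mex{3,0,1} = 2
G(9) = mex{2,1,0} = 3
G(10) = mex{3,0,1} = 2
G(11) = mex{2,1,0} = 3
G(12) = mex{3,2,1} = 0
G(13) = mex{0,3,2} = 1
G(14) = mex{1,2,3} = 0
G(15) = mex{0,3,2} = 1
G(16) = mex{1,2,3} = 0
G(17) = mex{0,3,2} = 1
G(18) = mex{1,0,3} = 2
G(19) = mex{2,1,0} = 3
G(20) = mex{3,0,1} = 2
G(21) = mex{2,1,0} = 3
G(22) = mex{3,0,1} = 2
G(23) = mex{2,1,0} = 3
G(24) = mex{3,2,1} = 0
Stack A: G(24) = 0.
Stack B: G(13) = 1.
Combined Grundy value = 0 ⊕ 1 = 1.
A winning move leaves total XOR = 0, i.e. changes one component's Grundy value g to g ⊕ X where X is the current total.
Stack A: need g' = 0⊕1 = 1. Options: 24−1→G=3, 24−6→G=2, 24−7→G=1. Hits: 1.
Stack B: need g' = 1⊕1 = 0. Options: 13−1→G=0, 13−6→G=3, 13−7→G=2. Hits: 1.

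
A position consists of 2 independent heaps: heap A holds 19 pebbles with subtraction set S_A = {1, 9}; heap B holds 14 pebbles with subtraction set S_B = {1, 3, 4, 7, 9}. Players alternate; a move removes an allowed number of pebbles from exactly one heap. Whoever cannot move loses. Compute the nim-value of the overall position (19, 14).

Heap A, S = {1, 9}:
G(0) = 0
G(1) = mex{0} = 1
G(2) = mex{1} = 0
G(3) = mex{0} = 1
G(4) = mex{1} = 0
G(5) = mex{0} = 1
G(6) = mex{1} = 0
G(7) = mex{0} = 1
G(8) = mex{1} = 0
G(9) = mex{0,0} = 1
G(10) = mex{1,1} = 0
G(11) = mex{0,0} = 1
G(12) = mex{1,1} = 0
G(13) = mex{0,0} = 1
G(14) = mex{1,1} = 0
G(15) = mex{0,0} = 1
G(16) = mex{1,1} = 0
G(17) = mex{0,0} = 1
G(18) = mex{1,1} = 0
G(19) = mex{0,0} = 1
G_A(19) = 1.
Heap B, S = {1, 3, 4, 7, 9}:
G(0) = 0
G(1) = mex{0} = 1
G(2) = mex{1} = 0
G(3) = mex{0,0} = 1
G(4) = mex{1,1,0} = 2
G(5) = mex{2,0,1} = 3
G(6) = mex{3,1,0} = 2
G(7) = mex{2,2,1,0} = 3
G(8) = mex{3,3,2,1} = 0
G(9) = mex{0,2,3,0,0} = 1
G(10) = mex{1,3,2,1,1} = 0
G(11) = mex{0,0,3,2,0} = 1
G(12) = mex{1,1,0,3,1} = 2
G(13) = mex{2,0,1,2,2} = 3
G(14) = mex{3,1,0,3,3} = 2
G_B(14) = 2.
Combined Grundy value = 1 ⊕ 2 = 3.

3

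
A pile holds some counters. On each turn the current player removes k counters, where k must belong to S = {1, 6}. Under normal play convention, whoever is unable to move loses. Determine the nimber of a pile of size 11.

n :  0  1  2  3  4  5  6  7  8  9 10 11
G :  0  1  0  1  0  1  2  0  1  0  1  0

0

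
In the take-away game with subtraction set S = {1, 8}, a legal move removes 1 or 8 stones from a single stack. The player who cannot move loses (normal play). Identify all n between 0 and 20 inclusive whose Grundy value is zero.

G(0) = 0
G(1) = mex{0} = 1
G(2) = mex{1} = 0
G(3) = mex{0} = 1
G(4) = mex{1} = 0
G(5) = mex{0} = 1
G(6) = mex{1} = 0
G(7) = mex{0} = 1
G(8) = mex{1,0} = 2
G(9) = mex{2,1} = 0
G(10) = mex{0,0} = 1
G(11) = mex{1,1} = 0
G(12) = mex{0,0} = 1
G(13) = mex{1,1} = 0
G(14) = mex{0,0} = 1
G(15) = mex{1,1} = 0
G(16) = mex{0,2} = 1
G(17) = mex{1,0} = 2
G(18) = mex{2,1} = 0
G(19) = mex{0,0} = 1
G(20) = mex{1,1} = 0
P-positions are exactly the n with G(n) = 0.

0, 2, 4, 6, 9, 11, 13, 15, 18, 20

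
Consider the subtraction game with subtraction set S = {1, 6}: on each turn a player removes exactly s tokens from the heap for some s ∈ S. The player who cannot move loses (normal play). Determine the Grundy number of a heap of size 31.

n :  0  1  2  3  4  5  6  7  8  9 10 11 12 13 14 15 16 17 18 19 20 21 22 23 24 25 26 27 28 29 30 31
G :  0  1  0  1  0  1  2  0  1  0  1  0  1  2  0  1  0  1  0  1  2  0  1  0  1  0  1  2  0  1  0  1

1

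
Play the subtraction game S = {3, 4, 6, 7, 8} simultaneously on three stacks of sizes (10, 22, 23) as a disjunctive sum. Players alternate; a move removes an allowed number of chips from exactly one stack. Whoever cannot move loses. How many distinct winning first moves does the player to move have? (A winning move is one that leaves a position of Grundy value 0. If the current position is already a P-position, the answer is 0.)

All stacks use S = {3, 4, 6, 7, 8}:
n :  0  1  2  3  4  5  6  7  8  9 10 11 12 13 14 15 16 17 18 19 20 21 22 23
G :  0  0  0  1  1  1  2  2  2  3  3  0  0  0  1  1  1  2  2  2  3  3  0  0
Stack A: G(10) = 3.
Stack B: G(22) = 0.
Stack C: G(23) = 0.
Combined Grundy value = 3 ⊕ 0 ⊕ 0 = 3.
A winning move leaves total XOR = 0, i.e. changes one component's Grundy value g to g ⊕ X where X is the current total.
Stack A: need g' = 3⊕3 = 0. Options: 10−3→G=2, 10−4→G=2, 10−6→G=1, 10−7→G=1, 10−8→G=0. Hits: 1.
Stack B: need g' = 0⊕3 = 3. Options: 22−3→G=2, 22−4→G=2, 22−6→G=1, 22−7→G=1, 22−8→G=1. Hits: 0.
Stack C: need g' = 0⊕3 = 3. Options: 23−3→G=3, 23−4→G=2, 23−6→G=2, 23−7→G=1, 23−8→G=1. Hits: 1.

2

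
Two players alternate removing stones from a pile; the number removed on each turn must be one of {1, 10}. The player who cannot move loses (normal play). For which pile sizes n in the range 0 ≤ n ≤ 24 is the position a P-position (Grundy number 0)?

G(0) = 0
G(1) = mex{0} = 1
G(2) = mex{1} = 0
G(3) = mex{0} = 1
G(4) = mex{1} = 0
G(5) = mex{0} = 1
G(6) = mex{1} = 0
G(7) = mex{0} = 1
G(8) = mex{1} = 0
G(9) = mex{0} = 1
G(10) = mex{1,0} = 2
G(11) = mex{2,1} = 0
G(12) = mex{0,0} = 1
G(13) = mex{1,1} = 0
G(14) = mex{0,0} = 1
G(15) = mex{1,1} = 0
G(16) = mex{0,0} = 1
G(17) = mex{1,1} = 0
G(18) = mex{0,0} = 1
G(19) = mex{1,1} = 0
G(20) = mex{0,2} = 1
G(21) = mex{1,0} = 2
G(22) = mex{2,1} = 0
G(23) = mex{0,0} = 1
G(24) = mex{1,1} = 0
P-positions are exactly the n with G(n) = 0.

0, 2, 4, 6, 8, 11, 13, 15, 17, 19, 22, 24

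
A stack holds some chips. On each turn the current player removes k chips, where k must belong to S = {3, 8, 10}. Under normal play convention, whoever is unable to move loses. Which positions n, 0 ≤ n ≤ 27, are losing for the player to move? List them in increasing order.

n :  0  1  2  3  4  5  6  7  8  9 10 11 12 13 14 15 16 17 18 19 20 21 22 23 24 25 26 27
G :  0  0  0  1  1  1  0  0  2  1  1  3  2  0  2  3  1  3  0  0  0  1  1  1  0  0  2  1
P-positions are exactly the n with G(n) = 0.

0, 1, 2, 6, 7, 13, 18, 19, 20, 24, 25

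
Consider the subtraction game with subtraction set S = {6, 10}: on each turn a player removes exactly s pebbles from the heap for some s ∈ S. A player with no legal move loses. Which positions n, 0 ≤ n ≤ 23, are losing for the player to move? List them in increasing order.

0, 1, 2, 3, 4, 5, 16, 17, 18, 19, 20, 21

n :  0  1  2  3  4  5  6  7  8  9 10 11 12 13 14 15 16 17 18 19 20 21 22 23
G :  0  0  0  0  0  0  1  1  1  1  1  1  2  2  2  2  0  0  0  0  0  0  1  1
P-positions are exactly the n with G(n) = 0.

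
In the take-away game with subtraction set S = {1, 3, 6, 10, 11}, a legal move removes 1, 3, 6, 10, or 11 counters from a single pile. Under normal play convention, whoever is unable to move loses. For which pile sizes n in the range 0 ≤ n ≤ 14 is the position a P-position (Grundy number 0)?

n :  0  1  2  3  4  5  6  7  8  9 10 11 12 13 14
G :  0  1  0  1  0  1  2  3  2  0  1  3  4  2  4
P-positions are exactly the n with G(n) = 0.

0, 2, 4, 9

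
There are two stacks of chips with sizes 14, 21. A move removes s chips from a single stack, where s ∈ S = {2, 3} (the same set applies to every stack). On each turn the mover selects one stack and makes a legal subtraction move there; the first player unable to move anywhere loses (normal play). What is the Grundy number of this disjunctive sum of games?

All stacks use S = {2, 3}:
G(0) = 0
G(1) = mex{} = 0
G(2) = mex{0} = 1
G(3) = mex{0,0} = 1
G(4) = mex{1,0} = 2
G(5) = mex{1,1} = 0
G(6) = mex{2,1} = 0
G(7) = mex{0,2} = 1
G(8) = mex{0,0} = 1
G(9) = mex{1,0} = 2
G(10) = mex{1,1} = 0
G(11) = mex{2,1} = 0
G(12) = mex{0,2} = 1
G(13) = mex{0,0} = 1
G(14) = mex{1,0} = 2
G(15) = mex{1,1} = 0
G(16) = mex{2,1} = 0
G(17) = mex{0,2} = 1
G(18) = mex{0,0} = 1
G(19) = mex{1,0} = 2
G(20) = mex{1,1} = 0
G(21) = mex{2,1} = 0
Stack A: G(14) = 2.
Stack B: G(21) = 0.
Combined Grundy value = 2 ⊕ 0 = 2.

2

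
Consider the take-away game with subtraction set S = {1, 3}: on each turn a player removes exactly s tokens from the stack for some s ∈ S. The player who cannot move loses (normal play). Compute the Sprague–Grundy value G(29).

G(0) = 0
G(1) = mex{0} = 1
G(2) = mex{1} = 0
G(3) = mex{0,0} = 1
G(4) = mex{1,1} = 0
G(5) = mex{0,0} = 1
G(6) = mex{1,1} = 0
G(7) = mex{0,0} = 1
G(8) = mex{1,1} = 0
G(9) = mex{0,0} = 1
G(10) = mex{1,1} = 0
G(11) = mex{0,0} = 1
G(12) = mex{1,1} = 0
G(13) = mex{0,0} = 1
G(14) = mex{1,1} = 0
G(15) = mex{0,0} = 1
G(16) = mex{1,1} = 0
G(17) = mex{0,0} = 1
G(18) = mex{1,1} = 0
G(19) = mex{0,0} = 1
G(20) = mex{1,1} = 0
G(21) = mex{0,0} = 1
G(22) = mex{1,1} = 0
G(23) = mex{0,0} = 1
G(24) = mex{1,1} = 0
G(25) = mex{0,0} = 1
G(26) = mex{1,1} = 0
G(27) = mex{0,0} = 1
G(28) = mex{1,1} = 0
G(29) = mex{0,0} = 1

1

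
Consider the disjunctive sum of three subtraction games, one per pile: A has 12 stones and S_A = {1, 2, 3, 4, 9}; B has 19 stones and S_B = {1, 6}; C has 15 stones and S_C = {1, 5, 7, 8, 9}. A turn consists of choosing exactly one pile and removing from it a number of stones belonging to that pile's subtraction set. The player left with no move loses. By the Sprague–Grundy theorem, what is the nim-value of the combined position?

Pile A, S = {1, 2, 3, 4, 9}:
n :  0  1  2  3  4  5  6  7  8  9 10 11 12
G :  0  1  2  3  4  0  1  2  3  4  0  1  2
G_A(12) = 2.
Pile B, S = {1, 6}:
n :  0  1  2  3  4  5  6  7  8  9 10 11 12 13 14 15 16 17 18 19
G :  0  1  0  1  0  1  2  0  1  0  1  0  1  2  0  1  0  1  0  1
G_B(19) = 1.
Pile C, S = {1, 5, 7, 8, 9}:
G(0) = 0
G(1) = mex{0} = 1
G(2) = mex{1} = 0
G(3) = mex{0} = 1
G(4) = mex{1} = 0
G(5) = mex{0,0} = 1
G(6) = mex{1,1} = 0
G(7) = mex{0,0,0} = 1
G(8) = mex{1,1,1,0} = 2
G(9) = mex{2,0,0,1,0} = 3
G(10) = mex{3,1,1,0,1} = 2
G(11) = mex{2,0,0,1,0} = 3
G(12) = mex{3,1,1,0,1} = 2
G(13) = mex{2,2,0,1,0} = 3
G(14) = mex{3,3,1,0,1} = 2
G(15) = mex{2,2,2,1,0} = 3
G_C(15) = 3.
Combined Grundy value = 2 ⊕ 1 ⊕ 3 = 0.

0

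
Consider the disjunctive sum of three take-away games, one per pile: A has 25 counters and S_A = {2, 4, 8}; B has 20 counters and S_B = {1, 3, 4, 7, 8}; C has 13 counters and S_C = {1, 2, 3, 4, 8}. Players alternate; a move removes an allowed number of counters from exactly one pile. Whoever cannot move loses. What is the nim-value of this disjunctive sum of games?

6

Pile A, S = {2, 4, 8}:
G(0) = 0
G(1) = mex{} = 0
G(2) = mex{0} = 1
G(3) = mex{0} = 1
G(4) = mex{1,0} = 2
G(5) = mex{1,0} = 2
G(6) = mex{2,1} = 0
G(7) = mex{2,1} = 0
G(8) = mex{0,2,0} = 1
G(9) = mex{0,2,0} = 1
G(10) = mex{1,0,1} = 2
G(11) = mex{1,0,1} = 2
G(12) = mex{2,1,2} = 0
G(13) = mex{2,1,2} = 0
G(14) = mex{0,2,0} = 1
G(15) = mex{0,2,0} = 1
G(16) = mex{1,0,1} = 2
G(17) = mex{1,0,1} = 2
G(18) = mex{2,1,2} = 0
G(19) = mex{2,1,2} = 0
G(20) = mex{0,2,0} = 1
G(21) = mex{0,2,0} = 1
G(22) = mex{1,0,1} = 2
G(23) = mex{1,0,1} = 2
G(24) = mex{2,1,2} = 0
G(25) = mex{2,1,2} = 0
G_A(25) = 0.
Pile B, S = {1, 3, 4, 7, 8}:
G(0) = 0
G(1) = mex{0} = 1
G(2) = mex{1} = 0
G(3) = mex{0,0} = 1
G(4) = mex{1,1,0} = 2
G(5) = mex{2,0,1} = 3
G(6) = mex{3,1,0} = 2
G(7) = mex{2,2,1,0} = 3
G(8) = mex{3,3,2,1,0} = 4
G(9) = mex{4,2,3,0,1} = 5
G(10) = mex{5,3,2,1,0} = 4
G(11) = mex{4,4,3,2,1} = 0
G(12) = mex{0,5,4,3,2} = 1
G(13) = mex{1,4,5,2,3} = 0
G(14) = mex{0,0,4,3,2} = 1
G(15) = mex{1,1,0,4,3} = 2
G(16) = mex{2,0,1,5,4} = 3
G(17) = mex{3,1,0,4,5} = 2
G(18) = mex{2,2,1,0,4} = 3
G(19) = mex{3,3,2,1,0} = 4
G(20) = mex{4,2,3,0,1} = 5
G_B(20) = 5.
Pile C, S = {1, 2, 3, 4, 8}:
G(0) = 0
G(1) = mex{0} = 1
G(2) = mex{1,0} = 2
G(3) = mex{2,1,0} = 3
G(4) = mex{3,2,1,0} = 4
G(5) = mex{4,3,2,1} = 0
G(6) = mex{0,4,3,2} = 1
G(7) = mex{1,0,4,3} = 2
G(8) = mex{2,1,0,4,0} = 3
G(9) = mex{3,2,1,0,1} = 4
G(10) = mex{4,3,2,1,2} = 0
G(11) = mex{0,4,3,2,3} = 1
G(12) = mex{1,0,4,3,4} = 2
G(13) = mex{2,1,0,4,0} = 3
G_C(13) = 3.
Combined Grundy value = 0 ⊕ 5 ⊕ 3 = 6.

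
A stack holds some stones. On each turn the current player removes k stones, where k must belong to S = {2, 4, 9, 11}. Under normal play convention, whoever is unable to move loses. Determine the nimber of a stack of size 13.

0

n :  0  1  2  3  4  5  6  7  8  9 10 11 12 13
G :  0  0  1  1  2  2  0  0  1  1  2  2  3  0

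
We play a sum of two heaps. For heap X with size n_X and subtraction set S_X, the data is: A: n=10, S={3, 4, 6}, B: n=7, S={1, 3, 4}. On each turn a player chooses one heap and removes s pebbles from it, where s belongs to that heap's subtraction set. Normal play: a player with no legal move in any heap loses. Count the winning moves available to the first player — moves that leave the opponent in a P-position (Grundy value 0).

0

Heap A, S = {3, 4, 6}:
G(0) = 0
G(1) = mex{} = 0
G(2) = mex{} = 0
G(3) = mex{0} = 1
G(4) = mex{0,0} = 1
G(5) = mex{0,0} = 1
G(6) = mex{1,0,0} = 2
G(7) = mex{1,1,0} = 2
G(8) = mex{1,1,0} = 2
G(9) = mex{2,1,1} = 0
G(10) = mex{2,2,1} = 0
G_A(10) = 0.
Heap B, S = {1, 3, 4}:
n : 0 1 2 3 4 5 6 7
G : 0 1 0 1 2 3 2 0
G_B(7) = 0.
Combined Grundy value = 0 ⊕ 0 = 0.
A winning move leaves total XOR = 0, i.e. changes one component's Grundy value g to g ⊕ X where X is the current total.
Heap A: target g' = 0⊕0 = 0, but every legal move changes the Grundy value (mex property), so 0 moves.
Heap B: target g' = 0⊕0 = 0, but every legal move changes the Grundy value (mex property), so 0 moves.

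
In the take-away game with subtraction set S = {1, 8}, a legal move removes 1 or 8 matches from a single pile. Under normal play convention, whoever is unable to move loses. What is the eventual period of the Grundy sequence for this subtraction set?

n :  0  1  2  3  4  5  6  7  8  9 10 11 12 13 14 15 16 17 18 19
G :  0  1  0  1  0  1  0  1  2  0  1  0  1  0  1  0  1  2  0  1
G(n+9) = G(n) holds for n = 0,…,7 (a full window of length max(S) = 8), so the sequence is purely periodic with period 9.

9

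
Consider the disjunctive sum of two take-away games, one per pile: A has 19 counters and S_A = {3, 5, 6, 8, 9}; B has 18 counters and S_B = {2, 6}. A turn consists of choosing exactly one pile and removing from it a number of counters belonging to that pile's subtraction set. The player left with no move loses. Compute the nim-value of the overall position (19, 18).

3

Pile A, S = {3, 5, 6, 8, 9}:
G(0) = 0
G(1) = mex{} = 0
G(2) = mex{} = 0
G(3) = mex{0} = 1
G(4) = mex{0} = 1
G(5) = mex{0,0} = 1
G(6) = mex{1,0,0} = 2
G(7) = mex{1,0,0} = 2
G(8) = mex{1,1,0,0} = 2
G(9) = mex{2,1,1,0,0} = 3
G(10) = mex{2,1,1,0,0} = 3
G(11) = mex{2,2,1,1,0} = 3
G(12) = mex{3,2,2,1,1} = 0
G(13) = mex{3,2,2,1,1} = 0
G(14) = mex{3,3,2,2,1} = 0
G(15) = mex{0,3,3,2,2} = 1
G(16) = mex{0,3,3,2,2} = 1
G(17) = mex{0,0,3,3,2} = 1
G(18) = mex{1,0,0,3,3} = 2
G(19) = mex{1,0,0,3,3} = 2
G_A(19) = 2.
Pile B, S = {2, 6}:
G(0) = 0
G(1) = mex{} = 0
G(2) = mex{0} = 1
G(3) = mex{0} = 1
G(4) = mex{1} = 0
G(5) = mex{1} = 0
G(6) = mex{0,0} = 1
G(7) = mex{0,0} = 1
G(8) = mex{1,1} = 0
G(9) = mex{1,1} = 0
G(10) = mex{0,0} = 1
G(11) = mex{0,0} = 1
G(12) = mex{1,1} = 0
G(13) = mex{1,1} = 0
G(14) = mex{0,0} = 1
G(15) = mex{0,0} = 1
G(16) = mex{1,1} = 0
G(17) = mex{1,1} = 0
G(18) = mex{0,0} = 1
G_B(18) = 1.
Combined Grundy value = 2 ⊕ 1 = 3.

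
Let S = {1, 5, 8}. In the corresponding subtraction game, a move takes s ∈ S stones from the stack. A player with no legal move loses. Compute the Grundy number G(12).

n :  0  1  2  3  4  5  6  7  8  9 10 11 12
G :  0  1  0  1  0  1  0  1  2  3  2  3  2

2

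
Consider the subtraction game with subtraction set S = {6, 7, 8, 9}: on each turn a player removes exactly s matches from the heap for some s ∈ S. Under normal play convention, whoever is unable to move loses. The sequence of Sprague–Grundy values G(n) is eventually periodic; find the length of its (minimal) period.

15

G(0) = 0
G(1) = mex{} = 0
G(2) = mex{} = 0
G(3) = mex{} = 0
G(4) = mex{} = 0
G(5) = mex{} = 0
G(6) = mex{0} = 1
G(7) = mex{0,0} = 1
G(8) = mex{0,0,0} = 1
G(9) = mex{0,0,0,0} = 1
G(10) = mex{0,0,0,0} = 1
G(11) = mex{0,0,0,0} = 1
G(12) = mex{1,0,0,0} = 2
G(13) = mex{1,1,0,0} = 2
G(14) = mex{1,1,1,0} = 2
G(15) = mex{1,1,1,1} = 0
G(16) = mex{1,1,1,1} = 0
G(17) = mex{1,1,1,1} = 0
G(18) = mex{2,1,1,1} = 0
G(19) = mex{2,2,1,1} = 0
G(20) = mex{2,2,2,1} = 0
G(21) = mex{0,2,2,2} = 1
G(22) = mex{0,0,2,2} = 1
G(23) = mex{0,0,0,2} = 1
G(24) = mex{0,0,0,0} = 1
G(25) = mex{0,0,0,0} = 1
G(26) = mex{0,0,0,0} = 1
G(27) = mex{1,0,0,0} = 2
G(28) = mex{1,1,0,0} = 2
G(29) = mex{1,1,1,0} = 2
G(30) = mex{1,1,1,1} = 0
G(31) = mex{1,1,1,1} = 0
G(n+15) = G(n) holds for n = 0,…,8 (a full window of length max(S) = 9), so the sequence is purely periodic with period 15.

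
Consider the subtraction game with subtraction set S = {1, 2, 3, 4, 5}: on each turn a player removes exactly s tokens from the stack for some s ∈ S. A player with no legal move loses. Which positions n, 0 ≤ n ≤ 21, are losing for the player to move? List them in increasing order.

G(0) = 0
G(1) = mex{0} = 1
G(2) = mex{1,0} = 2
G(3) = mex{2,1,0} = 3
G(4) = mex{3,2,1,0} = 4
G(5) = mex{4,3,2,1,0} = 5
G(6) = mex{5,4,3,2,1} = 0
G(7) = mex{0,5,4,3,2} = 1
G(8) = mex{1,0,5,4,3} = 2
G(9) = mex{2,1,0,5,4} = 3
G(10) = mex{3,2,1,0,5} = 4
G(11) = mex{4,3,2,1,0} = 5
G(12) = mex{5,4,3,2,1} = 0
G(13) = mex{0,5,4,3,2} = 1
G(14) = mex{1,0,5,4,3} = 2
G(15) = mex{2,1,0,5,4} = 3
G(16) = mex{3,2,1,0,5} = 4
G(17) = mex{4,3,2,1,0} = 5
G(18) = mex{5,4,3,2,1} = 0
G(19) = mex{0,5,4,3,2} = 1
G(20) = mex{1,0,5,4,3} = 2
G(21) = mex{2,1,0,5,4} = 3
P-positions are exactly the n with G(n) = 0.

0, 6, 12, 18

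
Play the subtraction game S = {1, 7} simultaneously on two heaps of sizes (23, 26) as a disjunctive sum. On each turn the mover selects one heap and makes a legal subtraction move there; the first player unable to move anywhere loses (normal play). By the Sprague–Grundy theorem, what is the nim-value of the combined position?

1

All heaps use S = {1, 7}:
G(0) = 0
G(1) = mex{0} = 1
G(2) = mex{1} = 0
G(3) = mex{0} = 1
G(4) = mex{1} = 0
G(5) = mex{0} = 1
G(6) = mex{1} = 0
G(7) = mex{0,0} = 1
G(8) = mex{1,1} = 0
G(9) = mex{0,0} = 1
G(10) = mex{1,1} = 0
G(11) = mex{0,0} = 1
G(12) = mex{1,1} = 0
G(13) = mex{0,0} = 1
G(14) = mex{1,1} = 0
G(15) = mex{0,0} = 1
G(16) = mex{1,1} = 0
G(17) = mex{0,0} = 1
G(18) = mex{1,1} = 0
G(19) = mex{0,0} = 1
G(20) = mex{1,1} = 0
G(21) = mex{0,0} = 1
G(22) = mex{1,1} = 0
G(23) = mex{0,0} = 1
G(24) = mex{1,1} = 0
G(25) = mex{0,0} = 1
G(26) = mex{1,1} = 0
Heap A: G(23) = 1.
Heap B: G(26) = 0.
Combined Grundy value = 1 ⊕ 0 = 1.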